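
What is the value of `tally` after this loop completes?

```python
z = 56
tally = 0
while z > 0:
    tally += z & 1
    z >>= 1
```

Count set bits in 56 (binary: 0b111000)
`tally` takes the values: 0 → 1 → 2 → 3

Answer: 3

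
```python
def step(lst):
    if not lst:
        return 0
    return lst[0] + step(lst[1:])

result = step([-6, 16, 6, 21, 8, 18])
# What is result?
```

(-6) + 16 + 6 + 21 + 8 + 18 + 0 = 63

Answer: 63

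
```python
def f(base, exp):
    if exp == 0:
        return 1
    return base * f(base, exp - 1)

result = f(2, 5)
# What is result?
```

f(2, 5) = 2 * 2 * 2 * 2 * 2 = 32

Answer: 32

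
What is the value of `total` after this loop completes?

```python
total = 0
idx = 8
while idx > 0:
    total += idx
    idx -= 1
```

Sum 8 down to 1
`total` takes the values: 0 → 8 → 15 → 21 → 26 → 30 → 33 → 35 → 36

Answer: 36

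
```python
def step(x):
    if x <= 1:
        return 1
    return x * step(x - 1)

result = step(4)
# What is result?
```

step(4) = 4 * 3 * 2 * 1 = 24

Answer: 24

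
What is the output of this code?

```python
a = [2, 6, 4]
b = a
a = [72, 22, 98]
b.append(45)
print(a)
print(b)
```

Key concept: rebinding vs mutation: a is rebound to a new list, b still points at the original.
Step by step:
`a = [2, 6, 4]` → a = [2, 6, 4]
`b = a` → b = [2, 6, 4] (same object as a)
`a = [72, 22, 98]` → a = [72, 22, 98]
`b.append(45)` → b = [2, 6, 4, 45]
`print(a)` → prints [72, 22, 98]
`print(b)` → prints [2, 6, 4, 45]

Answer:
[72, 22, 98]
[2, 6, 4, 45]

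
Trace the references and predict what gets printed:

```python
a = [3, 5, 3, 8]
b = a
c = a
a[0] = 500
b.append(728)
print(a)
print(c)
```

Key concept: multiple aliases.
Step by step:
`a = [3, 5, 3, 8]` → a = [3, 5, 3, 8]
`b = a` → b = [3, 5, 3, 8] (same object as a)
`c = a` → c = [3, 5, 3, 8] (same object as a, b)
`a[0] = 500` → a = [500, 5, 3, 8] (same object as b, c); b = [500, 5, 3, 8] (same object as a, c); c = [500, 5, 3, 8] (same object as a, b)
`b.append(728)` → a = [500, 5, 3, 8, 728] (same object as b, c); b = [500, 5, 3, 8, 728] (same object as a, c); c = [500, 5, 3, 8, 728] (same object as a, b)
`print(a)` → prints [500, 5, 3, 8, 728]
`print(c)` → prints [500, 5, 3, 8, 728]

Answer:
[500, 5, 3, 8, 728]
[500, 5, 3, 8, 728]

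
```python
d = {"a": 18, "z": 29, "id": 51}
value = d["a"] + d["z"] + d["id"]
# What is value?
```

Trace:
`d = {"a": 18, "z": 29, "id": 51}` → d = {'a': 18, 'z': 29, 'id': 51}
`value = d["a"] + d["z"] + d["id"]` → value = 98
So value = 98

Answer: 98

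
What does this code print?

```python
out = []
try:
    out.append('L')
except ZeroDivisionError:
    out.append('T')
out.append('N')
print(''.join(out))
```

Execution trace: 'L' (try body, no exception) → 'N' (after the try/except). Output: LN

Answer: LN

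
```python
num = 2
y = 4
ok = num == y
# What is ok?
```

Trace:
`num = 2` → num = 2
`y = 4` → y = 4
`ok = num == y` → ok = False
So ok = False

Answer: False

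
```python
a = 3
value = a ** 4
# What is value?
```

Trace:
`a = 3` → a = 3
`value = a ** 4` → value = 81
So value = 81

Answer: 81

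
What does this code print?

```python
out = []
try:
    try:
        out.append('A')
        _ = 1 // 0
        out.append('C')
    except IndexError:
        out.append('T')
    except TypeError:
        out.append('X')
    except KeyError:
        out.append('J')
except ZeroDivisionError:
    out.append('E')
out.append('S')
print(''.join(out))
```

Execution trace: 'A' (try body) → 'E' (outer except ZeroDivisionError) → 'S' (after the try/except). Output: AES

Answer: AES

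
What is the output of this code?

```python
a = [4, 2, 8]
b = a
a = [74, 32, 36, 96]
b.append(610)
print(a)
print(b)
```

Key concept: rebinding vs mutation: a is rebound to a new list, b still points at the original.
Step by step:
`a = [4, 2, 8]` → a = [4, 2, 8]
`b = a` → b = [4, 2, 8] (same object as a)
`a = [74, 32, 36, 96]` → a = [74, 32, 36, 96]
`b.append(610)` → b = [4, 2, 8, 610]
`print(a)` → prints [74, 32, 36, 96]
`print(b)` → prints [4, 2, 8, 610]

Answer:
[74, 32, 36, 96]
[4, 2, 8, 610]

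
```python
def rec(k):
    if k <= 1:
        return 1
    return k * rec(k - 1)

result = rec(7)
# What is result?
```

rec(7) = 7 * 6 * 5 * 4 * 3 * 2 * 1 = 5040

Answer: 5040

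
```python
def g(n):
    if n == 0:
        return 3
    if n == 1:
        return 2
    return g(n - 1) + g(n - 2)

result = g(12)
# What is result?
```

Build up from base cases: g(0)=3, g(1)=2, g(2)=5, g(3)=7, g(4)=12, g(5)=19, g(6)=31, ..., g(12)=555

Answer: 555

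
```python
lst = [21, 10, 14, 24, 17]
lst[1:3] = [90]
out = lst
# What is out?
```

Trace:
`lst = [21, 10, 14, 24, 17]` → lst = [21, 10, 14, 24, 17]
`lst[1:3] = [90]` → lst = [21, 90, 24, 17]
`out = lst` → out = [21, 90, 24, 17]
So out = [21, 90, 24, 17]

Answer: [21, 90, 24, 17]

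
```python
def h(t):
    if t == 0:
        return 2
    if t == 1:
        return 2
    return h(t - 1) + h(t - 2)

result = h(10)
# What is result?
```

Build up from base cases: h(0)=2, h(1)=2, h(2)=4, h(3)=6, h(4)=10, h(5)=16, h(6)=26, ..., h(10)=178

Answer: 178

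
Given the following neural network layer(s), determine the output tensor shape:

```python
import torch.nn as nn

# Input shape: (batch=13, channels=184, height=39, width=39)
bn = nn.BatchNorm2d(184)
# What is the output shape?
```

Input: (13, 184, 39, 39) -> Output: (13, 184, 39, 39)

Answer: (13, 184, 39, 39)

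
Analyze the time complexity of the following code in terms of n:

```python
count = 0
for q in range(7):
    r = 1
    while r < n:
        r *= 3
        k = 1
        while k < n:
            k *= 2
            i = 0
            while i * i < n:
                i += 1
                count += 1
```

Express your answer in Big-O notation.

Each loop level contributes: 1 × log n × log n × √n. Multiplying the contributions gives O(√n log² n).

Answer: O(√n log² n)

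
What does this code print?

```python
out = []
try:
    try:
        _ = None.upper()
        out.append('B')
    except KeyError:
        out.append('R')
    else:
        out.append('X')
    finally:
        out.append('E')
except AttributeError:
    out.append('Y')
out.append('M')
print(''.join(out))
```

Execution trace: 'E' (finally) → 'Y' (outer except AttributeError) → 'M' (after the try/except). Output: EYM

Answer: EYM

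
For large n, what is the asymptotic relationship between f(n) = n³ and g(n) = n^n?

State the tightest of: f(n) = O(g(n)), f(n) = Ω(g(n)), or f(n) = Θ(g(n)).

n³ vs n^n: f(n) = O(g(n)) but not Ω(g(n)) — n^n grows strictly faster than n³.

Answer: f(n) = O(g(n)) but not Ω(g(n)) — n^n grows strictly faster than n³.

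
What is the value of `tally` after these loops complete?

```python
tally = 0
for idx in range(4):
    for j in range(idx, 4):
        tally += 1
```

Upper triangle: 4 + 3 + ... + 1
`tally` takes the values: 0 → 1 → 2 → 3 → 4 → 5 → 6 → 7 → 8 → 9 → 10

Answer: 10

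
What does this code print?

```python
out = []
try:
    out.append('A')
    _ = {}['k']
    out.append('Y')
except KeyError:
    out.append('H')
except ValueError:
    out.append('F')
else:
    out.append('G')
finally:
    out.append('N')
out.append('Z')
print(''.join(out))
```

Execution trace: 'A' (try body) → 'H' (except KeyError) → 'N' (finally) → 'Z' (after the try/except). Output: AHNZ

Answer: AHNZ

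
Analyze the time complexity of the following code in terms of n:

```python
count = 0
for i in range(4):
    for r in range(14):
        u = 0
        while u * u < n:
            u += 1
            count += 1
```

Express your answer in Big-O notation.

Each loop level contributes: 1 × 1 × √n. Multiplying the contributions gives O(√n).

Answer: O(√n)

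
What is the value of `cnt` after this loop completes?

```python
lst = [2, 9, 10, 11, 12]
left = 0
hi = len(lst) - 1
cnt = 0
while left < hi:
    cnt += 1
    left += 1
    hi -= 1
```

Iterations until pointers meet (list length 5)
`cnt` takes the values: 0 → 1 → 2

Answer: 2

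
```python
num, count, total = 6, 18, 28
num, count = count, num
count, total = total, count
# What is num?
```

Trace:
`num, count, total = 6, 18, 28` → num = 6; count = 18; total = 28
`num, count = count, num` → num = 18; count = 6
`count, total = total, count` → count = 28; total = 6
So num = 18

Answer: 18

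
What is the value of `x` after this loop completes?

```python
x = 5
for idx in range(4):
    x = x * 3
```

Multiply by 3, 4 times: 5 * 3^4 = 405
`x` takes the values: 5 → 15 → 45 → 135 → 405

Answer: 405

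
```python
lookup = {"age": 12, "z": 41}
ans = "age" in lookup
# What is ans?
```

Trace:
`lookup = {"age": 12, "z": 41}` → lookup = {'age': 12, 'z': 41}
`ans = "age" in lookup` → ans = True
So ans = True

Answer: True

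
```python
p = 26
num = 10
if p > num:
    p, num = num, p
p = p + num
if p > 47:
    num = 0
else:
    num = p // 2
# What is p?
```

Trace:
`p = 26` → p = 26
`num = 10` → num = 10
`if p > num: ...` → p > num is True → p = 10; num = 26
`p = p + num` → p = 36
`if p > 47: ...` → p > 47 is False, take else branch → num = 18
So p = 36

Answer: 36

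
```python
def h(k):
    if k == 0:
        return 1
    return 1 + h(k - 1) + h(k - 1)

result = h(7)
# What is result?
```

h(k) = 1 + 2·h(k-1), h(0)=1. Closed form: (1+1)·2^7 - 1 = 255.

Answer: 255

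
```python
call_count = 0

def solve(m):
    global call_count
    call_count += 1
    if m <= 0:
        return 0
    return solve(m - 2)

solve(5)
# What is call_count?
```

Linear recursion stepping by 2: 4 calls from m=5 down to ≤0.

Answer: 4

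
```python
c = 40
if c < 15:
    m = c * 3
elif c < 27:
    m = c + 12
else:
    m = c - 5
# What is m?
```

Trace:
`c = 40` → c = 40
`if c < 15: ...` → c < 15 is False, c < 27 is False, take else branch → m = 35
So m = 35

Answer: 35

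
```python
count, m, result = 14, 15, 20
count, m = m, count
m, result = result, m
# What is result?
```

Trace:
`count, m, result = 14, 15, 20` → count = 14; m = 15; result = 20
`count, m = m, count` → count = 15; m = 14
`m, result = result, m` → m = 20; result = 14
So result = 14

Answer: 14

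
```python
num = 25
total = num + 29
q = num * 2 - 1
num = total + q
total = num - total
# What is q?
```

Trace:
`num = 25` → num = 25
`total = num + 29` → total = 54
`q = num * 2 - 1` → q = 49
`num = total + q` → num = 103
`total = num - total` → total = 49
So q = 49

Answer: 49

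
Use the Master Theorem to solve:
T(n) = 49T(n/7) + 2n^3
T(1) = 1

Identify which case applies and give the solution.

a=49, b=7, f(n)=2n^3. log_7(49) = 2. Since c=3 > 2 and the regularity condition holds (49(n/7)^3 = (49/7^3)n^3 with 49/7^3 < 1), Case 3 applies: T(n) = Θ(f(n)) = O(n^3).

Answer: O(n^3) - Case 3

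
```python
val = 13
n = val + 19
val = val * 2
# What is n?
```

Trace:
`val = 13` → val = 13
`n = val + 19` → n = 32
`val = val * 2` → val = 26
So n = 32

Answer: 32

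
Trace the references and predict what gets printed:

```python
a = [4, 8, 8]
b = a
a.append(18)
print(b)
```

Key concept: basic list aliasing.
Step by step:
`a = [4, 8, 8]` → a = [4, 8, 8]
`b = a` → b = [4, 8, 8] (same object as a)
`a.append(18)` → a = [4, 8, 8, 18] (same object as b); b = [4, 8, 8, 18] (same object as a)
`print(b)` → prints [4, 8, 8, 18]

Answer: [4, 8, 8, 18]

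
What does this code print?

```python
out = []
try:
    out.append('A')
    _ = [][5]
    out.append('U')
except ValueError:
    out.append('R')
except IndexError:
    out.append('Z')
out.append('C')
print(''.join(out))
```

Execution trace: 'A' (try body) → 'Z' (except IndexError) → 'C' (after the try/except). Output: AZC

Answer: AZC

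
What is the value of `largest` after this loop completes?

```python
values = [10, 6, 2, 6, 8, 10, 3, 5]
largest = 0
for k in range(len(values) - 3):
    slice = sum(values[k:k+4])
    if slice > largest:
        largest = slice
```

Max sum of 4-element window in [10, 6, 2, 6, 8, 10, 3, 5]
`largest` takes the values: 0 → 24 → 26 → 27

Answer: 27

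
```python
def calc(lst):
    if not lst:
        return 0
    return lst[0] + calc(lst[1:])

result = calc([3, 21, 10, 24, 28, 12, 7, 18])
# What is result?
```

3 + 21 + 10 + 24 + 28 + 12 + 7 + 18 + 0 = 123

Answer: 123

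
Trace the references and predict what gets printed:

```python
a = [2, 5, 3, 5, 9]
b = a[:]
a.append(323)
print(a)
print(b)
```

Key concept: slice [:] creates copy.
Step by step:
`a = [2, 5, 3, 5, 9]` → a = [2, 5, 3, 5, 9]
`b = a[:]` → b = [2, 5, 3, 5, 9]
`a.append(323)` → a = [2, 5, 3, 5, 9, 323]
`print(a)` → prints [2, 5, 3, 5, 9, 323]
`print(b)` → prints [2, 5, 3, 5, 9]

Answer:
[2, 5, 3, 5, 9, 323]
[2, 5, 3, 5, 9]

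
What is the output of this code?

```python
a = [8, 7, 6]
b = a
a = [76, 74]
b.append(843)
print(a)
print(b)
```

Key concept: rebinding vs mutation: a is rebound to a new list, b still points at the original.
Step by step:
`a = [8, 7, 6]` → a = [8, 7, 6]
`b = a` → b = [8, 7, 6] (same object as a)
`a = [76, 74]` → a = [76, 74]
`b.append(843)` → b = [8, 7, 6, 843]
`print(a)` → prints [76, 74]
`print(b)` → prints [8, 7, 6, 843]

Answer:
[76, 74]
[8, 7, 6, 843]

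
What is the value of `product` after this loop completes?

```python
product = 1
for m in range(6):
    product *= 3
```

3^6 = 729
`product` takes the values: 1 → 3 → 9 → 27 → 81 → 243 → 729

Answer: 729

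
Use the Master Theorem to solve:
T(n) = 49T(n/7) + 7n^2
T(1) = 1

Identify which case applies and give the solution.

a=49, b=7, f(n)=7n^2. log_7(49) = 2. Since c=2 = 2, Case 2 applies: T(n) = Θ(n^log_b(a) · log n) = O(n^2 log n).

Answer: O(n^2 log n) - Case 2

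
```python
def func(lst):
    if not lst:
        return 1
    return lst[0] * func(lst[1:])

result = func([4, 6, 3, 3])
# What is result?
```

Product over [4, 6, 3, 3] = 4 * 6 * 3 * 3 = 216

Answer: 216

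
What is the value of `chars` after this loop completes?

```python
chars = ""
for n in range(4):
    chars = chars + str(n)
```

Concatenate digits 0 to 3
`chars` takes the values: "" → "0" → "01" → "012" → "0123"

Answer: "0123"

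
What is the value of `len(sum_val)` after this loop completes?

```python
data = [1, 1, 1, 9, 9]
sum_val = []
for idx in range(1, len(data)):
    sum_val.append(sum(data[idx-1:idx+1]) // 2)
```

Number of 2-element averages
`sum_val` takes the values: [] → [1] → [1, 1] → [1, 1, 5] → [1, 1, 5, 9]
So `len(sum_val)` = 4

Answer: 4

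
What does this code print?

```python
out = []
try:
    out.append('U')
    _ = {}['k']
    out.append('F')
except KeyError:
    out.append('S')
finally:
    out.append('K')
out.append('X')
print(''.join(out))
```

Execution trace: 'U' (try body) → 'S' (except KeyError) → 'K' (finally) → 'X' (after the try/except). Output: USKX

Answer: USKX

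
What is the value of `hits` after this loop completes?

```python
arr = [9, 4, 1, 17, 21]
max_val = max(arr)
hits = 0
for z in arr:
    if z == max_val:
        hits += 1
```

Count of max value 21 in [9, 4, 1, 17, 21]
`hits` takes the values: 0 → 1

Answer: 1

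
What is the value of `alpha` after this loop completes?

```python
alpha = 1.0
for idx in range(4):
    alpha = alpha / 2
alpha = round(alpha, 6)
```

Halving LR 4 times: 1 / 2^4
`alpha` takes the values: 1.0 → 0.5 → 0.25 → 0.125 → 0.0625

Answer: 0.0625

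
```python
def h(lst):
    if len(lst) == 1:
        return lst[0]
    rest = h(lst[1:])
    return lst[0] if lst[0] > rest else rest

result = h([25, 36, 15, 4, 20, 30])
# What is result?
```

Recursive max over [25, 36, 15, 4, 20, 30] = 36

Answer: 36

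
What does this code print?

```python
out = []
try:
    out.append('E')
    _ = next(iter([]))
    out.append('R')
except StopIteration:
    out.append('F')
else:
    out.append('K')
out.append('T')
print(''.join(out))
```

Execution trace: 'E' (try body) → 'F' (except StopIteration) → 'T' (after the try/except). Output: EFT

Answer: EFT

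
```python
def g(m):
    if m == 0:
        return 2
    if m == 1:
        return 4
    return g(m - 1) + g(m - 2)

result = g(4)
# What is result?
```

Build up from base cases: g(0)=2, g(1)=4, g(2)=6, g(3)=10, g(4)=16

Answer: 16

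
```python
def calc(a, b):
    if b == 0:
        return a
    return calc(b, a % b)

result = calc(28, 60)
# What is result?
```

calc(28, 60) -> calc(60, 28) -> calc(28, 4) -> calc(4, 0) -> 4

Answer: 4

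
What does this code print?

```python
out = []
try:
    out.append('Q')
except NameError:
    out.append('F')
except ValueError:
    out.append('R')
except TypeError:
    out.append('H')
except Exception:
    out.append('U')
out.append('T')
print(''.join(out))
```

Execution trace: 'Q' (try body, no exception) → 'T' (after the try/except). Output: QT

Answer: QT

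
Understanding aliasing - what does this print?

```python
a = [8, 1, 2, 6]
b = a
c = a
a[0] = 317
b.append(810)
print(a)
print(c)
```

Key concept: multiple aliases.
Step by step:
`a = [8, 1, 2, 6]` → a = [8, 1, 2, 6]
`b = a` → b = [8, 1, 2, 6] (same object as a)
`c = a` → c = [8, 1, 2, 6] (same object as a, b)
`a[0] = 317` → a = [317, 1, 2, 6] (same object as b, c); b = [317, 1, 2, 6] (same object as a, c); c = [317, 1, 2, 6] (same object as a, b)
`b.append(810)` → a = [317, 1, 2, 6, 810] (same object as b, c); b = [317, 1, 2, 6, 810] (same object as a, c); c = [317, 1, 2, 6, 810] (same object as a, b)
`print(a)` → prints [317, 1, 2, 6, 810]
`print(c)` → prints [317, 1, 2, 6, 810]

Answer:
[317, 1, 2, 6, 810]
[317, 1, 2, 6, 810]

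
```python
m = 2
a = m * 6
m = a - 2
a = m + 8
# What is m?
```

Trace:
`m = 2` → m = 2
`a = m * 6` → a = 12
`m = a - 2` → m = 10
`a = m + 8` → a = 18
So m = 10

Answer: 10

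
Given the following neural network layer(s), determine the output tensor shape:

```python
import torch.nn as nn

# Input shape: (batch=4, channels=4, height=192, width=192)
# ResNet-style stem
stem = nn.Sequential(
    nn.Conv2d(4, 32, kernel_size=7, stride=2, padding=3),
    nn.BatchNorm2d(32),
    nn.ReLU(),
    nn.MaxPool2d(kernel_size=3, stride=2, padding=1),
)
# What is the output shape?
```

Input: (4, 4, 192, 192) -> after Conv2d 7x7 stride=2: (4, 32, 96, 96) -> Output: (4, 32, 48, 48)

Answer: (4, 32, 48, 48)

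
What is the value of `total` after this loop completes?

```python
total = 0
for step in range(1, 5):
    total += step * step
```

Sum of squares 1² to 4² = 30
`total` takes the values: 0 → 1 → 5 → 14 → 30

Answer: 30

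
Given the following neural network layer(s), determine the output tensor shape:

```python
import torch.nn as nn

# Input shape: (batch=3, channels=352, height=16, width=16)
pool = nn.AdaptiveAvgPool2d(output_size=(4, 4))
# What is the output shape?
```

Input: (3, 352, 16, 16) -> Output: (3, 352, 4, 4)

Answer: (3, 352, 4, 4)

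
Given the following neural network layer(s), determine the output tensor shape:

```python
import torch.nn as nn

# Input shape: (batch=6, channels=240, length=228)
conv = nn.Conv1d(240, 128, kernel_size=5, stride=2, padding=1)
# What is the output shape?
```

Input: (6, 240, 228) -> Output: (6, 128, 113)

Answer: (6, 128, 113)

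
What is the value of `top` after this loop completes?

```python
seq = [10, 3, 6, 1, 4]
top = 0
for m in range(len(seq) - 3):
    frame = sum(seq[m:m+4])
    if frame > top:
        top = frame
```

Max sum of 4-element window in [10, 3, 6, 1, 4]
`top` takes the values: 0 → 20

Answer: 20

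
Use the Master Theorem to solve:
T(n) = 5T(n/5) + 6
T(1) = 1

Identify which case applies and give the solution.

a=5, b=5, f(n)=6. log_5(5) = 1. Since c=0 < 1, Case 1 applies: T(n) = Θ(n^log_b(a)) = O(n).

Answer: O(n) - Case 1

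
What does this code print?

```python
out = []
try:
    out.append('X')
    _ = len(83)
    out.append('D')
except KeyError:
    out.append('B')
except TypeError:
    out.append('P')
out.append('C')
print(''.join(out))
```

Execution trace: 'X' (try body) → 'P' (except TypeError) → 'C' (after the try/except). Output: XPC

Answer: XPC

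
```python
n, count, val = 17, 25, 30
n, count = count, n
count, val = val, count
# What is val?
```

Trace:
`n, count, val = 17, 25, 30` → n = 17; count = 25; val = 30
`n, count = count, n` → n = 25; count = 17
`count, val = val, count` → count = 30; val = 17
So val = 17

Answer: 17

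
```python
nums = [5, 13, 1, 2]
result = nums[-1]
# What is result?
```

Trace:
`nums = [5, 13, 1, 2]` → nums = [5, 13, 1, 2]
`result = nums[-1]` → result = 2
So result = 2

Answer: 2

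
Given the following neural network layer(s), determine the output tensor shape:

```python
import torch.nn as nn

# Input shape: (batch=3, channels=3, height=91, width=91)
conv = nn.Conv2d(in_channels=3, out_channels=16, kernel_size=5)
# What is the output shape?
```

Input: (3, 3, 91, 91) -> Output: (3, 16, 87, 87)

Answer: (3, 16, 87, 87)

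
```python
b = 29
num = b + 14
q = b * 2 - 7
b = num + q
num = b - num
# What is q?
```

Trace:
`b = 29` → b = 29
`num = b + 14` → num = 43
`q = b * 2 - 7` → q = 51
`b = num + q` → b = 94
`num = b - num` → num = 51
So q = 51

Answer: 51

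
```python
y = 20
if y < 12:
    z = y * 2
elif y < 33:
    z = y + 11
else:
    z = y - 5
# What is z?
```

Trace:
`y = 20` → y = 20
`if y < 12: ...` → y < 12 is False, y < 33 is True → z = 31
So z = 31

Answer: 31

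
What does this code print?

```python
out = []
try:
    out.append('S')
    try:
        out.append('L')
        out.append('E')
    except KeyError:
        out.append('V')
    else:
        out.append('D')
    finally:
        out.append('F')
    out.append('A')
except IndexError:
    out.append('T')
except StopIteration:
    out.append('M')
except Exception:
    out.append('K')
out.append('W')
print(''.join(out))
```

Execution trace: 'S' (try body) → 'L' (inner try body) → 'E' (inner try body, no exception) → 'D' (inner else) → 'F' (inner finally) → 'A' (try body, no exception) → 'W' (after the try/except). Output: SLEDFAW

Answer: SLEDFAW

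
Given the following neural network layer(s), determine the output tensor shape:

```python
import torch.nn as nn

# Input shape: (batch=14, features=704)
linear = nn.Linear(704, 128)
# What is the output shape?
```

Input: (14, 704) -> Output: (14, 128)

Answer: (14, 128)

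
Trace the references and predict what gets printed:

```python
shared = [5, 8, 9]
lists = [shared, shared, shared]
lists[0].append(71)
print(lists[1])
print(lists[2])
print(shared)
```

Key concept: list of same reference.
Step by step:
`shared = [5, 8, 9]` → shared = [5, 8, 9]
`lists = [shared, shared, shared]` → lists = [[5, 8, 9], [5, 8, 9], [5, 8, 9]]
`lists[0].append(71)` → shared = [5, 8, 9, 71]; lists = [[5, 8, 9, 71], [5, 8, 9, 71], [5, 8, 9, 71]]
`print(lists[1])` → prints [5, 8, 9, 71]
`print(lists[2])` → prints [5, 8, 9, 71]
`print(shared)` → prints [5, 8, 9, 71]

Answer:
[5, 8, 9, 71]
[5, 8, 9, 71]
[5, 8, 9, 71]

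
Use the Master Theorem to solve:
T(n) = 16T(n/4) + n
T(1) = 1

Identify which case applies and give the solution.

a=16, b=4, f(n)=n. log_4(16) = 2. Since c=1 < 2, Case 1 applies: T(n) = Θ(n^log_b(a)) = O(n^2).

Answer: O(n^2) - Case 1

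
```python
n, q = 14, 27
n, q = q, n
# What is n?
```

Trace:
`n, q = 14, 27` → n = 14; q = 27
`n, q = q, n` → n = 27; q = 14
So n = 27

Answer: 27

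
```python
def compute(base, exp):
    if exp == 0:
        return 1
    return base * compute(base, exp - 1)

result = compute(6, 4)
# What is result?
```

compute(6, 4) = 6 * 6 * 6 * 6 = 1296

Answer: 1296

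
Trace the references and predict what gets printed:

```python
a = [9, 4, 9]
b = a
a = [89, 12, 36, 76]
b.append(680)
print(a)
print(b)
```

Key concept: rebinding vs mutation: a is rebound to a new list, b still points at the original.
Step by step:
`a = [9, 4, 9]` → a = [9, 4, 9]
`b = a` → b = [9, 4, 9] (same object as a)
`a = [89, 12, 36, 76]` → a = [89, 12, 36, 76]
`b.append(680)` → b = [9, 4, 9, 680]
`print(a)` → prints [89, 12, 36, 76]
`print(b)` → prints [9, 4, 9, 680]

Answer:
[89, 12, 36, 76]
[9, 4, 9, 680]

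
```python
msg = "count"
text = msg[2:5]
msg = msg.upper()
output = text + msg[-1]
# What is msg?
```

Trace:
`msg = "count"` → msg = 'count'
`text = msg[2:5]` → text = 'unt'
`msg = msg.upper()` → msg = 'COUNT'
`output = text + msg[-1]` → output = 'untT'
So msg = 'COUNT'

Answer: 'COUNT'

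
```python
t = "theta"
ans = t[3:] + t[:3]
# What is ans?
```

Trace:
`t = "theta"` → t = 'theta'
`ans = t[3:] + t[:3]` → ans = 'tathe'
So ans = 'tathe'

Answer: 'tathe'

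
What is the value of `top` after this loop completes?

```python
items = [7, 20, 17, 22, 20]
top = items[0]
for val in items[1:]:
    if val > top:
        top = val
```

Maximum of [7, 20, 17, 22, 20]
`top` takes the values: 7 → 20 → 22

Answer: 22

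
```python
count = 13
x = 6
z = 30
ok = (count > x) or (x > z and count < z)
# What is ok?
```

Trace:
`count = 13` → count = 13
`x = 6` → x = 6
`z = 30` → z = 30
`ok = (count > x) or (x > z and count < z)` → ok = True
So ok = True

Answer: True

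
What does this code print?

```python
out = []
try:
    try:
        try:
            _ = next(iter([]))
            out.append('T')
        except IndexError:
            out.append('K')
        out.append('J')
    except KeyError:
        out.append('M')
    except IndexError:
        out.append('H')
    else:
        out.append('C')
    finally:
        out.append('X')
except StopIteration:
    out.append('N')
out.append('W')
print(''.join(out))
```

Execution trace: 'X' (finally) → 'N' (outer except StopIteration) → 'W' (after the try/except). Output: XNW

Answer: XNW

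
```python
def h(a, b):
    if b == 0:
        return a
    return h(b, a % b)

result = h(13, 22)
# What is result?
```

h(13, 22) -> h(22, 13) -> h(13, 9) -> h(9, 4) -> h(4, 1) -> h(1, 0) -> 1

Answer: 1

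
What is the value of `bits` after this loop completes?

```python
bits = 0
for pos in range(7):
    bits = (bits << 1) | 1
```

Build 7 consecutive 1-bits: 0b1111111
`bits` takes the values: 0 → 1 → 3 → 7 → 15 → 31 → 63 → 127

Answer: 127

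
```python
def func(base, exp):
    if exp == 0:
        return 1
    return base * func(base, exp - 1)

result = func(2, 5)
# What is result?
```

func(2, 5) = 2 * 2 * 2 * 2 * 2 = 32

Answer: 32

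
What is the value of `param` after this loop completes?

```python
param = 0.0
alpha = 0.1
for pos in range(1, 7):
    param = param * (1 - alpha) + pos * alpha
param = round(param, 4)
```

Moving average with lr=0.1
`param` takes the values: 0.0 → 0.1 → 0.29 → 0.561 → 0.9049 → 1.31441 → 1.782969 → 1.783

Answer: 1.783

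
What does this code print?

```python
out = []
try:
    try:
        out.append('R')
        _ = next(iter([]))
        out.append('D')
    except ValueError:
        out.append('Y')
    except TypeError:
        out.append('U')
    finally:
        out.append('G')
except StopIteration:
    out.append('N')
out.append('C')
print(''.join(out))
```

Execution trace: 'R' (try body) → 'G' (finally) → 'N' (outer except StopIteration) → 'C' (after the try/except). Output: RGNC

Answer: RGNC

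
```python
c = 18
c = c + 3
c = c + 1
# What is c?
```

Trace:
`c = 18` → c = 18
`c = c + 3` → c = 21
`c = c + 1` → c = 22
So c = 22

Answer: 22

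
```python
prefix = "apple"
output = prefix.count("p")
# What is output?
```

Trace:
`prefix = "apple"` → prefix = 'apple'
`output = prefix.count("p")` → output = 2
So output = 2

Answer: 2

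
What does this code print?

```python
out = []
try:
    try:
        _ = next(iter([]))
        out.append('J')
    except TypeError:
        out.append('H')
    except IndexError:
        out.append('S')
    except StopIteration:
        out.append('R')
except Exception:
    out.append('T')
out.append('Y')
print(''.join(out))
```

Execution trace: 'R' (inner except StopIteration) → 'Y' (after the try/except). Output: RY

Answer: RY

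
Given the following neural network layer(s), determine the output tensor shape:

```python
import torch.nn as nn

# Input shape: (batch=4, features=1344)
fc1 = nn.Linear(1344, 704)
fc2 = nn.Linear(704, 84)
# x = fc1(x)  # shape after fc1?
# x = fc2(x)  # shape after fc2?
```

Input: (4, 1344) -> after fc1: (4, 704) -> Output: (4, 84)

Answer: (4, 84)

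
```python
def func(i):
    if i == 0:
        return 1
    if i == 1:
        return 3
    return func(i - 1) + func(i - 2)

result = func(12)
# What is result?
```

Build up from base cases: func(0)=1, func(1)=3, func(2)=4, func(3)=7, func(4)=11, func(5)=18, func(6)=29, ..., func(12)=521

Answer: 521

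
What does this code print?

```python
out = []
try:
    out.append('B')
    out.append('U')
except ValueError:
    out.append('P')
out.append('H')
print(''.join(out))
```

Execution trace: 'B' (try body) → 'U' (try body, no exception) → 'H' (after the try/except). Output: BUH

Answer: BUH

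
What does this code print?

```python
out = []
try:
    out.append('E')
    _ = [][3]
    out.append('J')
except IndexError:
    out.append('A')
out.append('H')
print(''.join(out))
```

Execution trace: 'E' (try body) → 'A' (except IndexError) → 'H' (after the try/except). Output: EAH

Answer: EAH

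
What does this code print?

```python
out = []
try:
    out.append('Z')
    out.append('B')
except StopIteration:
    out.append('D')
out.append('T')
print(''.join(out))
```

Execution trace: 'Z' (try body) → 'B' (try body, no exception) → 'T' (after the try/except). Output: ZBT

Answer: ZBT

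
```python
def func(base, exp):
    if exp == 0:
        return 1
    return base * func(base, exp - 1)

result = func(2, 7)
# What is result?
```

func(2, 7) = 2 * 2 * 2 * 2 * 2 * 2 * 2 = 128

Answer: 128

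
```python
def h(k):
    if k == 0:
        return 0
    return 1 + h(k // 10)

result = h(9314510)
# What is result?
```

Count of digits of 9314510: 7

Answer: 7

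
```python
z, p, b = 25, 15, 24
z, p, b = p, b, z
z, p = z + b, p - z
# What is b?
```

Trace:
`z, p, b = 25, 15, 24` → z = 25; p = 15; b = 24
`z, p, b = p, b, z` → z = 15; p = 24; b = 25
`z, p = z + b, p - z` → z = 40; p = 9
So b = 25

Answer: 25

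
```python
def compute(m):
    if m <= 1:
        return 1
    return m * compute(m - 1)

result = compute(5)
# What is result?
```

compute(5) = 5 * 4 * 3 * 2 * 1 = 120

Answer: 120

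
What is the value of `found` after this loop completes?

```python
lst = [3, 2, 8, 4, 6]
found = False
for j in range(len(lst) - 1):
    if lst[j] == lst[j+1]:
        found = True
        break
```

Check consecutive duplicates in [3, 2, 8, 4, 6]
`found` takes the values: False

Answer: False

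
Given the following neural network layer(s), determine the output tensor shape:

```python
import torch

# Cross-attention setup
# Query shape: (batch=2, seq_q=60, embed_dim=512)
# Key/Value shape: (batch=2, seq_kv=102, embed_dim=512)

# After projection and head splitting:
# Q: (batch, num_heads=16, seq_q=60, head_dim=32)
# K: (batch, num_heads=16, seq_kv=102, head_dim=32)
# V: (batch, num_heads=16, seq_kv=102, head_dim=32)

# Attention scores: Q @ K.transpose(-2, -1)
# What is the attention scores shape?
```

Input: (2, 60, 512) -> Output: (2, 16, 60, 102)

Answer: (2, 16, 60, 102)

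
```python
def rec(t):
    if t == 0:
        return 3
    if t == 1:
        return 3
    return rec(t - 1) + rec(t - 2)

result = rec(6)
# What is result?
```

Build up from base cases: rec(0)=3, rec(1)=3, rec(2)=6, rec(3)=9, rec(4)=15, rec(5)=24, rec(6)=39

Answer: 39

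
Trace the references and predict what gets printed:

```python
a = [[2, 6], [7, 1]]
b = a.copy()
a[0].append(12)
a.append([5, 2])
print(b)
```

Key concept: shallow copy with nested lists.
Step by step:
`a = [[2, 6], [7, 1]]` → a = [[2, 6], [7, 1]]
`b = a.copy()` → b = [[2, 6], [7, 1]]
`a[0].append(12)` → a = [[2, 6, 12], [7, 1]]; b = [[2, 6, 12], [7, 1]]
`a.append([5, 2])` → a = [[2, 6, 12], [7, 1], [5, 2]]
`print(b)` → prints [[2, 6, 12], [7, 1]]

Answer: [[2, 6, 12], [7, 1]]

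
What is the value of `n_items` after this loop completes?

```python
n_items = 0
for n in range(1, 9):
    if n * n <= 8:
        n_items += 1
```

Count numbers where n² ≤ 8
`n_items` takes the values: 0 → 1 → 2

Answer: 2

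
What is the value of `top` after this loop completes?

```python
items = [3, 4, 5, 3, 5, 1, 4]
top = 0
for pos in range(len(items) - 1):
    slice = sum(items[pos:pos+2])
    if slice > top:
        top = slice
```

Max sum of 2-element window in [3, 4, 5, 3, 5, 1, 4]
`top` takes the values: 0 → 7 → 9

Answer: 9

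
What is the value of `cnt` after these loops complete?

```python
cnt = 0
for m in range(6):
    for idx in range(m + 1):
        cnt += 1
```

Triangle: 1 + 2 + ... + 6
`cnt` takes the values: 0 → 1 → 2 → 3 → 4 → 5 → 6 → 7 → 8 → 9 → 10 → 11 → 12 → 13 → 14 → 15 → 16 → 17 → 18 → 19 → 20 → 21

Answer: 21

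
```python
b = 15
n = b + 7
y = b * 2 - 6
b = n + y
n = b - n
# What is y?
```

Trace:
`b = 15` → b = 15
`n = b + 7` → n = 22
`y = b * 2 - 6` → y = 24
`b = n + y` → b = 46
`n = b - n` → n = 24
So y = 24

Answer: 24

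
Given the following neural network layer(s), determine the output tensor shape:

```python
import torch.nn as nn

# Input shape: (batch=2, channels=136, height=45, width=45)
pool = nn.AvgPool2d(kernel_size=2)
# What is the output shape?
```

Input: (2, 136, 45, 45) -> Output: (2, 136, 22, 22)

Answer: (2, 136, 22, 22)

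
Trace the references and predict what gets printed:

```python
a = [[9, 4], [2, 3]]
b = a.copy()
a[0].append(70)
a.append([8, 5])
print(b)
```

Key concept: shallow copy with nested lists.
Step by step:
`a = [[9, 4], [2, 3]]` → a = [[9, 4], [2, 3]]
`b = a.copy()` → b = [[9, 4], [2, 3]]
`a[0].append(70)` → a = [[9, 4, 70], [2, 3]]; b = [[9, 4, 70], [2, 3]]
`a.append([8, 5])` → a = [[9, 4, 70], [2, 3], [8, 5]]
`print(b)` → prints [[9, 4, 70], [2, 3]]

Answer: [[9, 4, 70], [2, 3]]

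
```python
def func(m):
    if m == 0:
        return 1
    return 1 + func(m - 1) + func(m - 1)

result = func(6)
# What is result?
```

func(m) = 1 + 2·func(m-1), func(0)=1. Closed form: (1+1)·2^6 - 1 = 127.

Answer: 127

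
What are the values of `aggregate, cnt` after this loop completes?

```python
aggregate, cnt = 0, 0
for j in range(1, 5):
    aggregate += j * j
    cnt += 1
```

Sum of squares and count
`aggregate, cnt` takes the values: (0, 0) → (1, 0) → (1, 1) → (5, 1) → (5, 2) → (14, 2) → (14, 3) → (30, 3) → (30, 4)

Answer: 30, 4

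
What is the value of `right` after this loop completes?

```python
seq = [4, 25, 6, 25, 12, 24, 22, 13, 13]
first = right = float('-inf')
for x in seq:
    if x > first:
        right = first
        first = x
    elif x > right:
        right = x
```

Second largest (with repeats) in [4, 25, 6, 25, 12, 24, 22, 13, 13]
`right` takes the values: -inf → 4 → 6 → 25

Answer: 25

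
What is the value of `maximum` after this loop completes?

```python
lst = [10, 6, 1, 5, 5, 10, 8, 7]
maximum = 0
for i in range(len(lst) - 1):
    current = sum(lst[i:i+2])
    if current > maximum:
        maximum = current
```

Max sum of 2-element window in [10, 6, 1, 5, 5, 10, 8, 7]
`maximum` takes the values: 0 → 16 → 18

Answer: 18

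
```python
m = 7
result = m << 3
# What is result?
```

Trace:
`m = 7` → m = 7
`result = m << 3` → result = 56
So result = 56

Answer: 56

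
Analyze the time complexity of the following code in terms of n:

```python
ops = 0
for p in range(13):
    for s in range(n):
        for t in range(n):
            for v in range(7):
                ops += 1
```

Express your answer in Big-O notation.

Each loop level contributes: 1 × n × n × 1. Multiplying the contributions gives O(n^2).

Answer: O(n^2)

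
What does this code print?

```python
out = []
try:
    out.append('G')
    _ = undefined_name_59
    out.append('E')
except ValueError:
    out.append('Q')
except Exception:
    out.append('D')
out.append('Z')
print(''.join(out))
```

Execution trace: 'G' (try body) → 'D' (except Exception) → 'Z' (after the try/except). Output: GDZ

Answer: GDZ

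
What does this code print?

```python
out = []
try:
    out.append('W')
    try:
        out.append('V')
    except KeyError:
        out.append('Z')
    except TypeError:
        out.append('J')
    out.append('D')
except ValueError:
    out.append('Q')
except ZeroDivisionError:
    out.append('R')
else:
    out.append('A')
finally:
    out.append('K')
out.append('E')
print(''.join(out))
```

Execution trace: 'W' (try body) → 'V' (inner try body, no exception) → 'D' (try body, no exception) → 'A' (else) → 'K' (finally) → 'E' (after the try/except). Output: WVDAKE

Answer: WVDAKE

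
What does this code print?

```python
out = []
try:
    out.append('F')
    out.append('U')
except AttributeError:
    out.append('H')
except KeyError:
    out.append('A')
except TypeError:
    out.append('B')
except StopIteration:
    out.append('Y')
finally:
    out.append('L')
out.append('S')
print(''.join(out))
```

Execution trace: 'F' (try body) → 'U' (try body, no exception) → 'L' (finally) → 'S' (after the try/except). Output: FULS

Answer: FULS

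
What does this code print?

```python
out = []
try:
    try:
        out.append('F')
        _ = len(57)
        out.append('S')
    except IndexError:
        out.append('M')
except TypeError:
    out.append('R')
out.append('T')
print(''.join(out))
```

Execution trace: 'F' (try body) → 'R' (outer except TypeError) → 'T' (after the try/except). Output: FRT

Answer: FRT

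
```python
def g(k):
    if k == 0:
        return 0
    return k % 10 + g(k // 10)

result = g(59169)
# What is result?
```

Sum of digits of 59169: 9 + 6 + 1 + 9 + 5 = 30

Answer: 30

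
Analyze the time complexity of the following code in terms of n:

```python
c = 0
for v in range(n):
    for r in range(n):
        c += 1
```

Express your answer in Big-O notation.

Each loop level contributes: n × n. Multiplying the contributions gives O(n^2).

Answer: O(n^2)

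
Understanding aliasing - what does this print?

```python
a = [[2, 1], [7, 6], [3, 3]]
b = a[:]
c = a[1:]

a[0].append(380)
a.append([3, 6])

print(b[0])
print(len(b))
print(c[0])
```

Key concept: slice with nested mutation.
Step by step:
`a = [[2, 1], [7, 6], [3, 3]]` → a = [[2, 1], [7, 6], [3, 3]]
`b = a[:]` → b = [[2, 1], [7, 6], [3, 3]]
`c = a[1:]` → c = [[7, 6], [3, 3]]
`a[0].append(380)` → a = [[2, 1, 380], [7, 6], [3, 3]]; b = [[2, 1, 380], [7, 6], [3, 3]]
`a.append([3, 6])` → a = [[2, 1, 380], [7, 6], [3, 3], [3, 6]]
`print(b[0])` → prints [2, 1, 380]
`print(len(b))` → prints 3
`print(c[0])` → prints [7, 6]

Answer:
[2, 1, 380]
3
[7, 6]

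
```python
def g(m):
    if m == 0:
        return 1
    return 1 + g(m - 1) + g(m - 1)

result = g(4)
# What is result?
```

g(m) = 1 + 2·g(m-1), g(0)=1. Closed form: (1+1)·2^4 - 1 = 31.

Answer: 31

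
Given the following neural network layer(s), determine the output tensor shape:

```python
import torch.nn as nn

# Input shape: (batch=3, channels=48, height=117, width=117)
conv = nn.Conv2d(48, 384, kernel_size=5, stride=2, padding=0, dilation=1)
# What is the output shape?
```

Input: (3, 48, 117, 117) -> Output: (3, 384, 57, 57)

Answer: (3, 384, 57, 57)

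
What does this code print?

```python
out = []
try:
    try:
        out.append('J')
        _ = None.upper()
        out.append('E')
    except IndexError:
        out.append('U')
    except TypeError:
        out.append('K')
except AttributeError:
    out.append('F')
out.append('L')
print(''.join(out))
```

Execution trace: 'J' (try body) → 'F' (outer except AttributeError) → 'L' (after the try/except). Output: JFL

Answer: JFL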